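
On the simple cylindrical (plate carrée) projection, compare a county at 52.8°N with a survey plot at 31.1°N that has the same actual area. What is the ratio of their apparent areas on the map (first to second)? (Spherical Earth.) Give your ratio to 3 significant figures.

1.42

In the plate carrée (x = Rλ, y = Rφ), meridians are true-scale (h = 1) and parallels are stretched by k = sec φ.
Areal scale at 52.8°: h·k = 1.000 × 1.654 = 1.654.
Areal scale at 31.1°: h·k = 1.000 × 1.168 = 1.168.
Ratio = 1.654/1.168 ≈ 1.42.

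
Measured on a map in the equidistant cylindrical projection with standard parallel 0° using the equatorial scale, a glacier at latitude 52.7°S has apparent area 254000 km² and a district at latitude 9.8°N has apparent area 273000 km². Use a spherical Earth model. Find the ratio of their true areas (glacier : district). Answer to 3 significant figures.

0.572

On the plate carrée, areal scale = h·k = 1 × sec φ, so true area = apparent × cos φ.
True area of glacier: 254000 × cos(52.7°) = 254000 × 0.6060 = 153900 km².
True area of district: 273000 × cos(9.8°) = 273000 × 0.9854 = 269000 km².
Ratio = 153900 / 269000 ≈ 0.572.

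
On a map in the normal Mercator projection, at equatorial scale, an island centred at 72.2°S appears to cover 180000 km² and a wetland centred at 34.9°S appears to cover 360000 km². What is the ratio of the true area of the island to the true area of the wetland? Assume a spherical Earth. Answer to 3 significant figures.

0.0695

Since Mercator area scale is 1/cos²φ, the true area equals the apparent area multiplied by cos²φ.
True area of island: 180000 × cos²(72.2°) = 180000 × 0.09345 = 16820 km².
True area of wetland: 360000 × cos²(34.9°) = 360000 × 0.6726 = 242200 km².
Ratio = 16820 / 242200 ≈ 0.0695.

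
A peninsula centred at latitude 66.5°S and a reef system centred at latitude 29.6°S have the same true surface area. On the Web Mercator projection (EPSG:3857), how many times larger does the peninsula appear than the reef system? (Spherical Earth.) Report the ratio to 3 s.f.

4.75

Mercator is conformal with k = sec φ, so areal scale = k² = sec²φ.
At 66.5°: sec²(66.5°) = 1/0.3987² = 6.289.
At 29.6°: sec²(29.6°) = 1/0.8695² = 1.323.
Ratio = 6.289/1.323 = cos²(29.6°)/cos²(66.5°) ≈ 4.75.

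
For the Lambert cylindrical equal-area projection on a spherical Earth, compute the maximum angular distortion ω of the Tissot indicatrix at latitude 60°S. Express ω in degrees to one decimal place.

73.7°

The Lambert cylindrical equal-area projection is the cylindrical equal-area projection with its standard parallel at the equator (φ₀ = 0). Cylindrical equal-area (φ₀ = 0°): h = cos φ / cos 0° along meridians, k = cos 0° / cos φ along parallels; h·k = 1.
At 60°: h = 0.5000, k = 2.000; principal scales a = 2.000, b = 0.5000.
sin(ω/2) = (a − b)/(a + b) = 1.500/2.500 = 0.6000, so ω = 2 arcsin(0.6000) ≈ 73.7°.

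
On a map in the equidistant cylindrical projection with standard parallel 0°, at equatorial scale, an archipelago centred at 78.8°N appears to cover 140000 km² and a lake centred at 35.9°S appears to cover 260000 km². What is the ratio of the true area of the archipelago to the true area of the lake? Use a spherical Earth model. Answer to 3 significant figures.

On the plate carrée, areal scale = h·k = 1 × sec φ, so true area = apparent × cos φ.
True area of archipelago: 140000 × cos(78.8°) = 140000 × 0.1942 = 27190 km².
True area of lake: 260000 × cos(35.9°) = 260000 × 0.8100 = 210600 km².
Ratio = 27190 / 210600 ≈ 0.129.

0.129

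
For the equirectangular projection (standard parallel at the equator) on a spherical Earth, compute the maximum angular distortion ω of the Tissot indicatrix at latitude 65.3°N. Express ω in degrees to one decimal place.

48.5°

For the equirectangular projection with φ₀ = 0 (plate carrée), h = 1 along meridians and k = sec φ along parallels.
At 65.3°: h = 1.000, k = 2.393; principal scales a = 2.393, b = 1.000.
sin(ω/2) = (a − b)/(a + b) = 1.393/3.393 = 0.4106, so ω = 2 arcsin(0.4106) ≈ 48.5°.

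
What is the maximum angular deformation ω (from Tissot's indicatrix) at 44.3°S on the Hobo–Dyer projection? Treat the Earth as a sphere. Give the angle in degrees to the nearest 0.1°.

11.8°

Hobo–Dyer is a cylindrical equal-area projection with standard parallels at ±37.5°. A cylindrical equal-area projection with standard parallel φ₀ has meridian scale h = cos φ / cos φ₀ and parallel scale k = cos φ₀ / cos φ (so areas are preserved, h·k = 1).
At 44.3°: h = 0.9021, k = 1.109; principal scales a = 1.109, b = 0.9021.
sin(ω/2) = (a − b)/(a + b) = 0.2064/2.011 = 0.1027, so ω = 2 arcsin(0.1027) ≈ 11.8°.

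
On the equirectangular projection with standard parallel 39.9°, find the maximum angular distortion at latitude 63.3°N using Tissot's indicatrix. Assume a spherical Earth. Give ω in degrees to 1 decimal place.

30.3°

In the equirectangular projection with standard parallel φ₀ = 39.9° (x = Rλ cos φ₀, y = Rφ), meridians are true-scale (h = 1) and the parallel scale is k = cos φ₀ / cos φ.
At 63.3°: h = 1.000, k = 1.707; principal scales a = 1.707, b = 1.000.
sin(ω/2) = (a − b)/(a + b) = 0.7074/2.707 = 0.2613, so ω = 2 arcsin(0.2613) ≈ 30.3°.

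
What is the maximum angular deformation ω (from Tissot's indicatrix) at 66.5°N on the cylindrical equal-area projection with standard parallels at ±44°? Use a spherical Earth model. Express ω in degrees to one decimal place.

64.0°

Cylindrical equal-area (φ₀ = 44°): h = cos φ / cos 44° along meridians, k = cos 44° / cos φ along parallels; h·k = 1.
At 66.5°: h = 0.5543, k = 1.804; principal scales a = 1.804, b = 0.5543.
sin(ω/2) = (a − b)/(a + b) = 1.250/2.358 = 0.5299, so ω = 2 arcsin(0.5299) ≈ 64.0°.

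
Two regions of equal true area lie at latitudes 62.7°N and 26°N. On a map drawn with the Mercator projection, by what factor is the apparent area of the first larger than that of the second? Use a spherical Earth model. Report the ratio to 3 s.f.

Mercator is conformal with k = sec φ, so areal scale = k² = sec²φ.
At 62.7°: sec²(62.7°) = 1/0.4586² = 4.754.
At 26°: sec²(26°) = 1/0.8988² = 1.238.
Ratio = 4.754/1.238 = cos²(26°)/cos²(62.7°) ≈ 3.84.

3.84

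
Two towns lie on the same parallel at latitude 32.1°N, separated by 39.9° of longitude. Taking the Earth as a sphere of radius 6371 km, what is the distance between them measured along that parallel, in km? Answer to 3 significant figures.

Arc length along a parallel = R cos φ · Δλ (with Δλ in radians).
= 6371 × cos 32.1° × (39.9° × π/180) = 6371 × 0.8471 × 0.6964 ≈ 3760 km.

3760 km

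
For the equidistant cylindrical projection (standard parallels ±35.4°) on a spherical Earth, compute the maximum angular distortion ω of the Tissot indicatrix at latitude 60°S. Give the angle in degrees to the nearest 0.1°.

27.7°

With standard parallel φ₀ = 35.4°, the equirectangular projection gives x = Rλ cos φ₀, y = Rφ, so h = 1 and k = cos 35.4° / cos φ.
At 60°: h = 1.000, k = 1.630; principal scales a = 1.630, b = 1.000.
sin(ω/2) = (a − b)/(a + b) = 0.6303/2.630 = 0.2396, so ω = 2 arcsin(0.2396) ≈ 27.7°.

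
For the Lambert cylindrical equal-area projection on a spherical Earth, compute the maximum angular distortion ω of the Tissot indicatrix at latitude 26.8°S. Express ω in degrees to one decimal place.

The Lambert cylindrical equal-area projection is the cylindrical equal-area projection with its standard parallel at the equator (φ₀ = 0). For cylindrical equal-area with standard parallel φ₀, h = cos φ / cos φ₀ and k = cos φ₀ / cos φ, so h·k = 1.
At 26.8°: h = 0.8926, k = 1.120; principal scales a = 1.120, b = 0.8926.
sin(ω/2) = (a − b)/(a + b) = 0.2278/2.013 = 0.1131, so ω = 2 arcsin(0.1131) ≈ 13.0°.

13.0°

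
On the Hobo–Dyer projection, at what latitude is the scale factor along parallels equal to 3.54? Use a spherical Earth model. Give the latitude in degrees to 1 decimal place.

Hobo–Dyer is a cylindrical equal-area projection with standard parallels at ±37.5°. Cylindrical equal-area (φ₀ = 37.5°): h = cos φ / cos 37.5° along meridians, k = cos 37.5° / cos φ along parallels; h·k = 1.
k = cos φ₀ / cos φ = 3.54  ⇒  cos φ = cos 37.5° / 3.54 = 0.2241.
φ = arccos(0.2241) ≈ 77.0°.

77.0°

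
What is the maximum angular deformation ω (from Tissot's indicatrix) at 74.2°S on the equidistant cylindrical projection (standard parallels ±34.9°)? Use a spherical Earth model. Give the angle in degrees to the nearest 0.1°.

60.2°

The equidistant cylindrical projection with φ₀ = 34.9° has h = 1 (meridians true) and k = cos φ₀ / cos φ along parallels.
At 74.2°: h = 1.000, k = 3.012; principal scales a = 3.012, b = 1.000.
sin(ω/2) = (a − b)/(a + b) = 2.012/4.012 = 0.5015, so ω = 2 arcsin(0.5015) ≈ 60.2°.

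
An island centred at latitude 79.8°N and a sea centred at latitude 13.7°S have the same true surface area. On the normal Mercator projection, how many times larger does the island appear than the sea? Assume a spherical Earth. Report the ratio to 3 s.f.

On Mercator, area is exaggerated by sec²φ = 1/cos²φ.
At 79.8°: sec²(79.8°) = 1/0.1771² = 31.89.
At 13.7°: sec²(13.7°) = 1/0.9715² = 1.059.
Ratio = 31.89/1.059 = cos²(13.7°)/cos²(79.8°) ≈ 30.1.

30.1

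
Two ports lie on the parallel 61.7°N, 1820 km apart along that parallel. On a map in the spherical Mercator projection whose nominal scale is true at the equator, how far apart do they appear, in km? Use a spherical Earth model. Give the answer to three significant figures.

The Mercator projection is conformal; its linear scale factor is the same in every direction and equals sec φ = 1/cos φ.
Along the parallel, k = sec 61.7° = 1/0.4741 = 2.109.
Map distance = 1820 × 2.109 ≈ 3840 km.

3840 km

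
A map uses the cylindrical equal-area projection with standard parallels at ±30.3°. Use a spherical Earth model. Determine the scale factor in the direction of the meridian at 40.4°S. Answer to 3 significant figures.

Cylindrical equal-area (φ₀ = 30.3°): h = cos φ / cos 30.3° along meridians, k = cos 30.3° / cos φ along parallels; h·k = 1.
h = cos 40.4° / cos 30.3° = 0.7615/0.8634 = 0.8820.

0.882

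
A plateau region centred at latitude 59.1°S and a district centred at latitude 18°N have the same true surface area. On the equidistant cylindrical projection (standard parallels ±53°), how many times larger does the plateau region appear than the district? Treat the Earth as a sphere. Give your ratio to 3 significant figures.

With standard parallel φ₀ = 53°, the equirectangular projection gives x = Rλ cos φ₀, y = Rφ, so h = 1 and k = cos 53° / cos φ.
Areal scale at 59.1°: h·k = 1.000 × 1.172 = 1.172.
Areal scale at 18°: h·k = 1.000 × 0.6328 = 0.6328.
Ratio = 1.172/0.6328 ≈ 1.85.

1.85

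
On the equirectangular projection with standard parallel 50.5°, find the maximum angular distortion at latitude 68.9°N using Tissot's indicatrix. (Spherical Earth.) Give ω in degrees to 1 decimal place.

32.2°

With standard parallel φ₀ = 50.5°, the equirectangular projection gives x = Rλ cos φ₀, y = Rφ, so h = 1 and k = cos 50.5° / cos φ.
At 68.9°: h = 1.000, k = 1.767; principal scales a = 1.767, b = 1.000.
sin(ω/2) = (a − b)/(a + b) = 0.7669/2.767 = 0.2772, so ω = 2 arcsin(0.2772) ≈ 32.2°.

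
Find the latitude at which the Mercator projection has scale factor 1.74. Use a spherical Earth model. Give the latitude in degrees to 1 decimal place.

54.9°

Mercator scale is k = sec φ = 1/cos φ.
1/cos φ = 1.74  ⇒  cos φ = 0.5747  ⇒  φ = arccos(0.5747) ≈ 54.9°.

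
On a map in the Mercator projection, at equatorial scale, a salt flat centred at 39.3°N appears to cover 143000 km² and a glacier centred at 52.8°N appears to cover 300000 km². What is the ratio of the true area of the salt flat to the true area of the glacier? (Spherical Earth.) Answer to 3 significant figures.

0.781

Since Mercator area scale is 1/cos²φ, the true area equals the apparent area multiplied by cos²φ.
True area of salt flat: 143000 × cos²(39.3°) = 143000 × 0.5988 = 85630 km².
True area of glacier: 300000 × cos²(52.8°) = 300000 × 0.3655 = 109700 km².
Ratio = 85630 / 109700 ≈ 0.781.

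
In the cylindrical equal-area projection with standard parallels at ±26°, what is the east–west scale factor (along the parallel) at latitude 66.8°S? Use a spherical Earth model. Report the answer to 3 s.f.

2.28

A cylindrical equal-area projection with standard parallel φ₀ has meridian scale h = cos φ / cos φ₀ and parallel scale k = cos φ₀ / cos φ (so areas are preserved, h·k = 1).
k = cos 26° / cos 66.8° = 0.8988/0.3939 = 2.282.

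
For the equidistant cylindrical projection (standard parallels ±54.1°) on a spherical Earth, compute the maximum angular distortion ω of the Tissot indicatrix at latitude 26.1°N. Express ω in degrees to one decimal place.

24.2°

The equidistant cylindrical projection with φ₀ = 54.1° has h = 1 (meridians true) and k = cos φ₀ / cos φ along parallels.
At 26.1°: h = 1.000, k = 0.6530; principal scales a = 1.000, b = 0.6530.
sin(ω/2) = (a − b)/(a + b) = 0.3470/1.653 = 0.2100, so ω = 2 arcsin(0.2100) ≈ 24.2°.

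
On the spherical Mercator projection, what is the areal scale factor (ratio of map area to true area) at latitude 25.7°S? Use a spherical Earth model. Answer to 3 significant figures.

The Mercator projection is conformal; its linear scale factor is the same in every direction and equals sec φ = 1/cos φ.
Areal scale = k² = sec²φ = 1/cos²(25.7°) = 1/0.9011² = 1.232.

1.23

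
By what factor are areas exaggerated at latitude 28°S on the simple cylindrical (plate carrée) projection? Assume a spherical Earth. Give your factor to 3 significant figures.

1.13

Plate carrée maps x = Rλ, y = Rφ. The meridian scale is h = 1 and the parallel scale is k = 1/cos φ = sec φ.
Areal scale = h·k = 1 × sec φ; at 28°, h = 1.000, k = 1.133, so h·k = 1.133.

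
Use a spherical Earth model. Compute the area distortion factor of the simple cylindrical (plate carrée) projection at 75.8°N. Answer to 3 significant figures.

For the equirectangular projection with φ₀ = 0 (plate carrée), h = 1 along meridians and k = sec φ along parallels.
Areal scale = h·k = 1 × sec φ; at 75.8°, h = 1.000, k = 4.077, so h·k = 4.077.

4.08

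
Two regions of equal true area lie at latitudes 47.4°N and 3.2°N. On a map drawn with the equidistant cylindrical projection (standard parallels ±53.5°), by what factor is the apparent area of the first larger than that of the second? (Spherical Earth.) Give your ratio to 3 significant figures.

With standard parallel φ₀ = 53.5°, the equirectangular projection gives x = Rλ cos φ₀, y = Rφ, so h = 1 and k = cos 53.5° / cos φ.
Areal scale at 47.4°: h·k = 1.000 × 0.8788 = 0.8788.
Areal scale at 3.2°: h·k = 1.000 × 0.5958 = 0.5958.
Ratio = 0.8788/0.5958 ≈ 1.48.

1.48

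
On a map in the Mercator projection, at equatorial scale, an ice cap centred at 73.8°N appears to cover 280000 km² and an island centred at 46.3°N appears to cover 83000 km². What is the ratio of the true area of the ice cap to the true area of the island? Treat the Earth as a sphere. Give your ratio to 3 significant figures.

On Mercator the areal scale is sec²φ, so true area = apparent × cos²φ.
True area of ice cap: 280000 × cos²(73.8°) = 280000 × 0.07784 = 21790 km².
True area of island: 83000 × cos²(46.3°) = 83000 × 0.4773 = 39620 km².
Ratio = 21790 / 39620 ≈ 0.550.

0.550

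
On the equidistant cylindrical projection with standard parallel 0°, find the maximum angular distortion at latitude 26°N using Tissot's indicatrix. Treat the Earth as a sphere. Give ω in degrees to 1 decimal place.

6.1°

For the equirectangular projection with φ₀ = 0 (plate carrée), h = 1 along meridians and k = sec φ along parallels.
At 26°: h = 1.000, k = 1.113; principal scales a = 1.113, b = 1.000.
sin(ω/2) = (a − b)/(a + b) = 0.1126/2.113 = 0.05330, so ω = 2 arcsin(0.05330) ≈ 6.1°.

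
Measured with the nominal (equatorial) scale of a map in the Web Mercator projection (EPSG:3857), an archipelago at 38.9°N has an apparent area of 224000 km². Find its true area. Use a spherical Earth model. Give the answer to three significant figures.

The Mercator projection is conformal; its linear scale factor is the same in every direction and equals sec φ = 1/cos φ.
Areal scale = k² = sec²φ = 1/cos²(38.9°) = 1/0.7782² = 1.651.
True area = apparent / (areal scale) = 224000 / 1.651 ≈ 136000 km².

136000 km²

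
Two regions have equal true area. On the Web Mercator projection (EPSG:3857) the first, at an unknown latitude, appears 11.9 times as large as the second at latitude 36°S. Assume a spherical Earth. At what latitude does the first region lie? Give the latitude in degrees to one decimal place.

Mercator areal scale is sec²φ, so apparent-area ratio = sec²φ₁ / sec²φ₂ = cos²φ₂ / cos²φ₁.
cos²φ₂ / cos²φ₁ = 11.9  ⇒  cos φ₁ = cos 36° / √11.9 = 0.8090/3.450 = 0.2345.
φ₁ = arccos(0.2345) ≈ 76.4°.

76.4°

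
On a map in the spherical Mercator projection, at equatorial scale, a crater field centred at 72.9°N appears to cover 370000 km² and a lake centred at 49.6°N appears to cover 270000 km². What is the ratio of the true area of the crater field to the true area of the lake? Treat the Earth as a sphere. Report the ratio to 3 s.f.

Mercator's areal exaggeration is sec²φ; hence true area = (apparent area) · cos²φ.
True area of crater field: 370000 × cos²(72.9°) = 370000 × 0.08646 = 31990 km².
True area of lake: 270000 × cos²(49.6°) = 270000 × 0.4201 = 113400 km².
Ratio = 31990 / 113400 ≈ 0.282.

0.282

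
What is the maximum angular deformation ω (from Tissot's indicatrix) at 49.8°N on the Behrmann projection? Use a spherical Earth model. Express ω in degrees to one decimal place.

33.2°

The Behrmann projection is cylindrical equal-area with φ₀ = 30°. Cylindrical equal-area (φ₀ = 30°): h = cos φ / cos 30° along meridians, k = cos 30° / cos φ along parallels; h·k = 1.
At 49.8°: h = 0.7453, k = 1.342; principal scales a = 1.342, b = 0.7453.
sin(ω/2) = (a − b)/(a + b) = 0.5964/2.087 = 0.2858, so ω = 2 arcsin(0.2858) ≈ 33.2°.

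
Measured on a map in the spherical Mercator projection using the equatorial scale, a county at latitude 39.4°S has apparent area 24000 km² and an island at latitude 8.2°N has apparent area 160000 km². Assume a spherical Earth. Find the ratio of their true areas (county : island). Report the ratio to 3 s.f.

Mercator's areal exaggeration is sec²φ; hence true area = (apparent area) · cos²φ.
True area of county: 24000 × cos²(39.4°) = 24000 × 0.5971 = 14330 km².
True area of island: 160000 × cos²(8.2°) = 160000 × 0.9797 = 156700 km².
Ratio = 14330 / 156700 ≈ 0.0914.

0.0914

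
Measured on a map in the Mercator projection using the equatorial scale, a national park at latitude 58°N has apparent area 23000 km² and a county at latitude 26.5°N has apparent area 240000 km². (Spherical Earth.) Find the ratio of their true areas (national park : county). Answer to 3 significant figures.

On Mercator the areal scale is sec²φ, so true area = apparent × cos²φ.
True area of national park: 23000 × cos²(58°) = 23000 × 0.2808 = 6459 km².
True area of county: 240000 × cos²(26.5°) = 240000 × 0.8009 = 192200 km².
Ratio = 6459 / 192200 ≈ 0.0336.

0.0336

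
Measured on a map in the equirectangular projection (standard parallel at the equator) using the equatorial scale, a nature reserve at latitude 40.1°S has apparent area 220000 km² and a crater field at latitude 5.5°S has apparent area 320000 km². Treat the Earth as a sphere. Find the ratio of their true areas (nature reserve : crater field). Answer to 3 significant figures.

0.528

Plate carrée has h = 1 and k = sec φ, giving areal scale sec φ; true area = (apparent area) · cos φ.
True area of nature reserve: 220000 × cos(40.1°) = 220000 × 0.7649 = 168300 km².
True area of crater field: 320000 × cos(5.5°) = 320000 × 0.9954 = 318500 km².
Ratio = 168300 / 318500 ≈ 0.528.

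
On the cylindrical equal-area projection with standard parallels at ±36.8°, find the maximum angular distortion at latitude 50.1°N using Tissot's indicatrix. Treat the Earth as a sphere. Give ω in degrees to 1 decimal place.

25.2°

Cylindrical equal-area (φ₀ = 36.8°): h = cos φ / cos 36.8° along meridians, k = cos 36.8° / cos φ along parallels; h·k = 1.
At 50.1°: h = 0.8011, k = 1.248; principal scales a = 1.248, b = 0.8011.
sin(ω/2) = (a − b)/(a + b) = 0.4472/2.049 = 0.2182, so ω = 2 arcsin(0.2182) ≈ 25.2°.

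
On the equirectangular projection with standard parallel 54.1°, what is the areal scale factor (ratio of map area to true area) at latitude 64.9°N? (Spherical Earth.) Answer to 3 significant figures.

The equidistant cylindrical projection with φ₀ = 54.1° has h = 1 (meridians true) and k = cos φ₀ / cos φ along parallels.
Areal scale = h·k = 1 × cos φ₀ / cos φ; at 64.9°, h = 1.000, k = 1.382, so h·k = 1.382.

1.38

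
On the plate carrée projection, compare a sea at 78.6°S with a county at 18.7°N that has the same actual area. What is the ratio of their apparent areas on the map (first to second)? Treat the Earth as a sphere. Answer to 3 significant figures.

Plate carrée maps x = Rλ, y = Rφ. The meridian scale is h = 1 and the parallel scale is k = 1/cos φ = sec φ.
Areal scale at 78.6°: h·k = 1.000 × 5.059 = 5.059.
Areal scale at 18.7°: h·k = 1.000 × 1.056 = 1.056.
Ratio = 5.059/1.056 ≈ 4.79.

4.79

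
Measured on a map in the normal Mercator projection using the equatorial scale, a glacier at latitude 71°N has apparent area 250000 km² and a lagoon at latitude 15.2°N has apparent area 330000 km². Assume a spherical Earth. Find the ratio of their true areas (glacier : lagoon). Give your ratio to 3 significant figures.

0.0862

Mercator's areal exaggeration is sec²φ; hence true area = (apparent area) · cos²φ.
True area of glacier: 250000 × cos²(71°) = 250000 × 0.1060 = 26500 km².
True area of lagoon: 330000 × cos²(15.2°) = 330000 × 0.9313 = 307300 km².
Ratio = 26500 / 307300 ≈ 0.0862.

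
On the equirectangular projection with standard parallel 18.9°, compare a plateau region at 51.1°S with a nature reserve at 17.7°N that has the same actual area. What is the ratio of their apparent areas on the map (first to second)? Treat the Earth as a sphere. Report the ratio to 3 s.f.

In the equirectangular projection with standard parallel φ₀ = 18.9° (x = Rλ cos φ₀, y = Rφ), meridians are true-scale (h = 1) and the parallel scale is k = cos φ₀ / cos φ.
Areal scale at 51.1°: h·k = 1.000 × 1.507 = 1.507.
Areal scale at 17.7°: h·k = 1.000 × 0.9931 = 0.9931.
Ratio = 1.507/0.9931 ≈ 1.52.

1.52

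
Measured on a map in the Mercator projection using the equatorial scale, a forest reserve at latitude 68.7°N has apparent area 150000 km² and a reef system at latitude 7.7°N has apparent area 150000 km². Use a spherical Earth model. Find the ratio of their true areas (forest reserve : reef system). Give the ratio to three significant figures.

0.134

Mercator's areal exaggeration is sec²φ; hence true area = (apparent area) · cos²φ.
True area of forest reserve: 150000 × cos²(68.7°) = 150000 × 0.1320 = 19790 km².
True area of reef system: 150000 × cos²(7.7°) = 150000 × 0.9820 = 147300 km².
Ratio = 19790 / 147300 ≈ 0.134.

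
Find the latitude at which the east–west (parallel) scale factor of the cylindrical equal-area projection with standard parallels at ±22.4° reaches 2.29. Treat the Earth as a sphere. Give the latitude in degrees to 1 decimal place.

For cylindrical equal-area with standard parallel φ₀, h = cos φ / cos φ₀ and k = cos φ₀ / cos φ, so h·k = 1.
k = cos φ₀ / cos φ = 2.29  ⇒  cos φ = cos 22.4° / 2.29 = 0.4037.
φ = arccos(0.4037) ≈ 66.2°.

66.2°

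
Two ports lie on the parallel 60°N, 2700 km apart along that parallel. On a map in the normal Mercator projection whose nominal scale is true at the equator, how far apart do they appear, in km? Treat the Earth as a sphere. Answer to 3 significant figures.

The Mercator projection is conformal; its linear scale factor is the same in every direction and equals sec φ = 1/cos φ.
Along the parallel, k = sec 60° = 1/0.5000 = 2.000.
Map distance = 2700 × 2.000 ≈ 5400 km.

5400 km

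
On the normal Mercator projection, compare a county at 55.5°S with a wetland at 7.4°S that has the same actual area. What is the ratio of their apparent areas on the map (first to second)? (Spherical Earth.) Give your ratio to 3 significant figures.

3.07

Mercator is conformal with k = sec φ, so areal scale = k² = sec²φ.
At 55.5°: sec²(55.5°) = 1/0.5664² = 3.117.
At 7.4°: sec²(7.4°) = 1/0.9917² = 1.017.
Ratio = 3.117/1.017 = cos²(7.4°)/cos²(55.5°) ≈ 3.07.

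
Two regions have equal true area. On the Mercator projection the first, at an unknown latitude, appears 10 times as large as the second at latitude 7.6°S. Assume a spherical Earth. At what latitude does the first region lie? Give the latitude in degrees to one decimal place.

Mercator areal scale is sec²φ, so apparent-area ratio = sec²φ₁ / sec²φ₂ = cos²φ₂ / cos²φ₁.
cos²φ₂ / cos²φ₁ = 10  ⇒  cos φ₁ = cos 7.6° / √10 = 0.9912/3.162 = 0.3134.
φ₁ = arccos(0.3134) ≈ 71.7°.

71.7°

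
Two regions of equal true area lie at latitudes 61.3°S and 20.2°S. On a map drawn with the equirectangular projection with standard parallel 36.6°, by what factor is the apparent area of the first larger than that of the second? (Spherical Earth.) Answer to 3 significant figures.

1.95

With standard parallel φ₀ = 36.6°, the equirectangular projection gives x = Rλ cos φ₀, y = Rφ, so h = 1 and k = cos 36.6° / cos φ.
Areal scale at 61.3°: h·k = 1.000 × 1.672 = 1.672.
Areal scale at 20.2°: h·k = 1.000 × 0.8554 = 0.8554.
Ratio = 1.672/0.8554 ≈ 1.95.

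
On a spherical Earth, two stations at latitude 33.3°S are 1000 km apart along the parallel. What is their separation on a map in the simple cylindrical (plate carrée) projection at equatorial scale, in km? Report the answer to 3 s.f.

In the plate carrée (x = Rλ, y = Rφ), meridians are true-scale (h = 1) and parallels are stretched by k = sec φ.
Along the parallel, k = sec 33.3° = 1/0.8358 = 1.196.
Map distance = 1000 × 1.196 ≈ 1200 km.

1200 km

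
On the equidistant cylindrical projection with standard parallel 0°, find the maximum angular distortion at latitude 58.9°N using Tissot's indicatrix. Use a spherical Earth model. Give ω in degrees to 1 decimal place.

Plate carrée maps x = Rλ, y = Rφ. The meridian scale is h = 1 and the parallel scale is k = 1/cos φ = sec φ.
At 58.9°: h = 1.000, k = 1.936; principal scales a = 1.936, b = 1.000.
sin(ω/2) = (a − b)/(a + b) = 0.9360/2.936 = 0.3188, so ω = 2 arcsin(0.3188) ≈ 37.2°.

37.2°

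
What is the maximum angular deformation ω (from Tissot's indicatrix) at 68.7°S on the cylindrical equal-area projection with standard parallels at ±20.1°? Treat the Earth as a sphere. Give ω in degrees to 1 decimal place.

A cylindrical equal-area projection with standard parallel φ₀ has meridian scale h = cos φ / cos φ₀ and parallel scale k = cos φ₀ / cos φ (so areas are preserved, h·k = 1).
At 68.7°: h = 0.3868, k = 2.585; principal scales a = 2.585, b = 0.3868.
sin(ω/2) = (a − b)/(a + b) = 2.198/2.972 = 0.7397, so ω = 2 arcsin(0.7397) ≈ 95.4°.

95.4°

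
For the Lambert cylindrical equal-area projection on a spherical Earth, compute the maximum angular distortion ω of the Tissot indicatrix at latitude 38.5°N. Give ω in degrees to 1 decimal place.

The Lambert cylindrical equal-area projection is the cylindrical equal-area projection with its standard parallel at the equator (φ₀ = 0). For cylindrical equal-area with standard parallel φ₀, h = cos φ / cos φ₀ and k = cos φ₀ / cos φ, so h·k = 1.
At 38.5°: h = 0.7826, k = 1.278; principal scales a = 1.278, b = 0.7826.
sin(ω/2) = (a − b)/(a + b) = 0.4952/2.060 = 0.2403, so ω = 2 arcsin(0.2403) ≈ 27.8°.

27.8°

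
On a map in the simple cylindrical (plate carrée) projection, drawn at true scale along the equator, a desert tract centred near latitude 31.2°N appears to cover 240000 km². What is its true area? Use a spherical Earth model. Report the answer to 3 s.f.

For the equirectangular projection with φ₀ = 0 (plate carrée), h = 1 along meridians and k = sec φ along parallels.
Areal scale = h·k = 1 × sec φ; at 31.2°, h = 1.000, k = 1.169, so h·k = 1.169.
True area = apparent / (areal scale) = 240000 / 1.169 ≈ 205000 km².

205000 km²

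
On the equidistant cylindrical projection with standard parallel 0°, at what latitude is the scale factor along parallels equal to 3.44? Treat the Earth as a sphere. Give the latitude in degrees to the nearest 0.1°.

73.1°

Plate carrée: h = 1, k = sec φ along parallels.
sec φ = 3.44  ⇒  cos φ = 0.2907  ⇒  φ ≈ 73.1°.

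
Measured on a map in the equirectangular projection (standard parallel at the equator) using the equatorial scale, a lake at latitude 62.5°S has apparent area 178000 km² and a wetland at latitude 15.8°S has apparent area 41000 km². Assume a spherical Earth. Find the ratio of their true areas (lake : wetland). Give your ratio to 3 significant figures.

Plate carrée has h = 1 and k = sec φ, giving areal scale sec φ; true area = (apparent area) · cos φ.
True area of lake: 178000 × cos(62.5°) = 178000 × 0.4617 = 82190 km².
True area of wetland: 41000 × cos(15.8°) = 41000 × 0.9622 = 39450 km².
Ratio = 82190 / 39450 ≈ 2.08.

2.08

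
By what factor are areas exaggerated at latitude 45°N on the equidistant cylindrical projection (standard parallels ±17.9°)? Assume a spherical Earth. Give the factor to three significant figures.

1.35

In the equirectangular projection with standard parallel φ₀ = 17.9° (x = Rλ cos φ₀, y = Rφ), meridians are true-scale (h = 1) and the parallel scale is k = cos φ₀ / cos φ.
Areal scale = h·k = 1 × cos φ₀ / cos φ; at 45°, h = 1.000, k = 1.346, so h·k = 1.346.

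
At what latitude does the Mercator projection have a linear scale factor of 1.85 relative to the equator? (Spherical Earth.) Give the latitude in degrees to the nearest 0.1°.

Mercator scale is k = sec φ = 1/cos φ.
1/cos φ = 1.85  ⇒  cos φ = 0.5405  ⇒  φ = arccos(0.5405) ≈ 57.3°.

57.3°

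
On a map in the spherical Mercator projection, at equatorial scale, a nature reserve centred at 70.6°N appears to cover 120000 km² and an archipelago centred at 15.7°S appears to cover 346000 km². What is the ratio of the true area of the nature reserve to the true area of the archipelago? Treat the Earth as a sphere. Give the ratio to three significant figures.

0.0413

On Mercator the areal scale is sec²φ, so true area = apparent × cos²φ.
True area of nature reserve: 120000 × cos²(70.6°) = 120000 × 0.1103 = 13240 km².
True area of archipelago: 346000 × cos²(15.7°) = 346000 × 0.9268 = 320700 km².
Ratio = 13240 / 320700 ≈ 0.0413.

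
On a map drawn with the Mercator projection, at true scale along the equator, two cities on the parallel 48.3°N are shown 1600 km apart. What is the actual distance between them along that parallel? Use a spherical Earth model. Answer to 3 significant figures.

1060 km

Mercator is conformal, so the point scale is isotropic: h = k = sec φ = 1/cos φ.
Along the parallel at 48.3°, map distances are exaggerated by k = sec 48.3° = 1.503.
True distance = 1600 / 1.503 = 1600 × cos 48.3° ≈ 1060 km.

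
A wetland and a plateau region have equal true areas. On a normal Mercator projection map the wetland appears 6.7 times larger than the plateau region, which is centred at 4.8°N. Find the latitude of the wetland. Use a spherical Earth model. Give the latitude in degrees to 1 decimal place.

On Mercator, (apparent₁)/(apparent₂) = sec²φ₁ / sec²φ₂ when true areas are equal.
cos²φ₂ / cos²φ₁ = 6.7  ⇒  cos φ₁ = cos 4.8° / √6.7 = 0.9965/2.588 = 0.3850.
φ₁ = arccos(0.3850) ≈ 67.4°.

67.4°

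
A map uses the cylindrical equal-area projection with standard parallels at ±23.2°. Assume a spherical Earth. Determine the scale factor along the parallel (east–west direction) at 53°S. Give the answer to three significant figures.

1.53

For cylindrical equal-area with standard parallel φ₀, h = cos φ / cos φ₀ and k = cos φ₀ / cos φ, so h·k = 1.
k = cos 23.2° / cos 53° = 0.9191/0.6018 = 1.527.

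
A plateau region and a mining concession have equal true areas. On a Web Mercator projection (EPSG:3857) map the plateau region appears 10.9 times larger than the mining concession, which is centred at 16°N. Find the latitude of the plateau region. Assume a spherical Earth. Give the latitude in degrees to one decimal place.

73.1°

Mercator areal scale is sec²φ, so apparent-area ratio = sec²φ₁ / sec²φ₂ = cos²φ₂ / cos²φ₁.
cos²φ₂ / cos²φ₁ = 10.9  ⇒  cos φ₁ = cos 16° / √10.9 = 0.9613/3.302 = 0.2912.
φ₁ = arccos(0.2912) ≈ 73.1°.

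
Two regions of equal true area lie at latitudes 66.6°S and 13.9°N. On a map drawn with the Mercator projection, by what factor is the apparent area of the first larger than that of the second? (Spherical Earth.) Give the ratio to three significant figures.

On Mercator, area is exaggerated by sec²φ = 1/cos²φ.
At 66.6°: sec²(66.6°) = 1/0.3971² = 6.340.
At 13.9°: sec²(13.9°) = 1/0.9707² = 1.061.
Ratio = 6.340/1.061 = cos²(13.9°)/cos²(66.6°) ≈ 5.97.

5.97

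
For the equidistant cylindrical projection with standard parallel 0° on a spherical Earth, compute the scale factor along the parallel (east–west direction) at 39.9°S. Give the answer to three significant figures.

In the plate carrée (x = Rλ, y = Rφ), meridians are true-scale (h = 1) and parallels are stretched by k = sec φ.
k = 1/cos 39.9° = 1/0.7672 = 1.304.

1.30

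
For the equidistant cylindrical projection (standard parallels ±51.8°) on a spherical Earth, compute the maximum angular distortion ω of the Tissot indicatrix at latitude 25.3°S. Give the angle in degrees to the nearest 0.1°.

The equidistant cylindrical projection with φ₀ = 51.8° has h = 1 (meridians true) and k = cos φ₀ / cos φ along parallels.
At 25.3°: h = 1.000, k = 0.6840; principal scales a = 1.000, b = 0.6840.
sin(ω/2) = (a − b)/(a + b) = 0.3160/1.684 = 0.1876, so ω = 2 arcsin(0.1876) ≈ 21.6°.

21.6°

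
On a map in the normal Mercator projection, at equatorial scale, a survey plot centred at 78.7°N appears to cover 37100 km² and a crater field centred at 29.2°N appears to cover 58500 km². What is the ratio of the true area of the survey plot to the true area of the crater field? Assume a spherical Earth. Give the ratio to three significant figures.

0.0320

On Mercator the areal scale is sec²φ, so true area = apparent × cos²φ.
True area of survey plot: 37100 × cos²(78.7°) = 37100 × 0.03839 = 1424 km².
True area of crater field: 58500 × cos²(29.2°) = 58500 × 0.7620 = 44580 km².
Ratio = 1424 / 44580 ≈ 0.0320.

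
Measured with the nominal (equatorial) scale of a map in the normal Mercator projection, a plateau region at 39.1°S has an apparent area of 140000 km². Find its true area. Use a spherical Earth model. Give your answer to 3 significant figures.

The Mercator projection is conformal; its linear scale factor is the same in every direction and equals sec φ = 1/cos φ.
Areal scale = k² = sec²φ = 1/cos²(39.1°) = 1/0.7760² = 1.660.
True area = apparent / (areal scale) = 140000 / 1.660 ≈ 84300 km².

84300 km²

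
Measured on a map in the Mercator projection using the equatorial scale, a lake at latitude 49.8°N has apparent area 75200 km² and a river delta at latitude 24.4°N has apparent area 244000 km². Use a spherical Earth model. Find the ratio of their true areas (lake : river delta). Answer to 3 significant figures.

Since Mercator area scale is 1/cos²φ, the true area equals the apparent area multiplied by cos²φ.
True area of lake: 75200 × cos²(49.8°) = 75200 × 0.4166 = 31330 km².
True area of river delta: 244000 × cos²(24.4°) = 244000 × 0.8293 = 202400 km².
Ratio = 31330 / 202400 ≈ 0.155.

0.155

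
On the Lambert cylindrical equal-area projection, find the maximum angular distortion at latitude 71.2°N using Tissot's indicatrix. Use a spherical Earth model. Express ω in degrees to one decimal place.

The Lambert cylindrical equal-area projection is the cylindrical equal-area projection with its standard parallel at the equator (φ₀ = 0). Cylindrical equal-area (φ₀ = 0°): h = cos φ / cos 0° along meridians, k = cos 0° / cos φ along parallels; h·k = 1.
At 71.2°: h = 0.3223, k = 3.103; principal scales a = 3.103, b = 0.3223.
sin(ω/2) = (a − b)/(a + b) = 2.781/3.425 = 0.8118, so ω = 2 arcsin(0.8118) ≈ 108.6°.

108.6°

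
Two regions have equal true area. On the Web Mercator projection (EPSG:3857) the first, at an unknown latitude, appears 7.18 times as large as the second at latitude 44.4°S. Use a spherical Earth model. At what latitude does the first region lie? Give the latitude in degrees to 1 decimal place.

For equal true areas on Mercator, apparent areas scale as sec²φ, so the ratio is cos²φ₂ / cos²φ₁.
cos²φ₂ / cos²φ₁ = 7.18  ⇒  cos φ₁ = cos 44.4° / √7.18 = 0.7145/2.680 = 0.2666.
φ₁ = arccos(0.2666) ≈ 74.5°.

74.5°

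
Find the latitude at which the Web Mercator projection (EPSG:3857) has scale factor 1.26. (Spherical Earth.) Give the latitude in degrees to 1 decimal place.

Mercator scale is k = sec φ = 1/cos φ.
1/cos φ = 1.26  ⇒  cos φ = 0.7937  ⇒  φ = arccos(0.7937) ≈ 37.5°.

37.5°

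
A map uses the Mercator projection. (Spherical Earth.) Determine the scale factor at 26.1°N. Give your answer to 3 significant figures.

1.11

The Mercator projection is conformal; its linear scale factor is the same in every direction and equals sec φ = 1/cos φ.
k = 1/cos 26.1° = 1/0.8980 = 1.114.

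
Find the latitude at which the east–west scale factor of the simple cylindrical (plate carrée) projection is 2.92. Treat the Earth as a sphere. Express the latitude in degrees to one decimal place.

Plate carrée: h = 1, k = sec φ along parallels.
sec φ = 2.92  ⇒  cos φ = 0.3425  ⇒  φ ≈ 70.0°.

70.0°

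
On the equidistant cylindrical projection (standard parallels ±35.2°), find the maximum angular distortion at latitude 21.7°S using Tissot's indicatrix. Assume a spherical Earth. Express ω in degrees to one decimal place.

7.4°

With standard parallel φ₀ = 35.2°, the equirectangular projection gives x = Rλ cos φ₀, y = Rφ, so h = 1 and k = cos 35.2° / cos φ.
At 21.7°: h = 1.000, k = 0.8795; principal scales a = 1.000, b = 0.8795.
sin(ω/2) = (a − b)/(a + b) = 0.1205/1.879 = 0.06413, so ω = 2 arcsin(0.06413) ≈ 7.4°.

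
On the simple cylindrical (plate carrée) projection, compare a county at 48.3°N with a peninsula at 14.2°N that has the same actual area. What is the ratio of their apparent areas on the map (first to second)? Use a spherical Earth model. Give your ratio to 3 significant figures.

1.46

Plate carrée maps x = Rλ, y = Rφ. The meridian scale is h = 1 and the parallel scale is k = 1/cos φ = sec φ.
Areal scale at 48.3°: h·k = 1.000 × 1.503 = 1.503.
Areal scale at 14.2°: h·k = 1.000 × 1.032 = 1.032.
Ratio = 1.503/1.032 ≈ 1.46.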